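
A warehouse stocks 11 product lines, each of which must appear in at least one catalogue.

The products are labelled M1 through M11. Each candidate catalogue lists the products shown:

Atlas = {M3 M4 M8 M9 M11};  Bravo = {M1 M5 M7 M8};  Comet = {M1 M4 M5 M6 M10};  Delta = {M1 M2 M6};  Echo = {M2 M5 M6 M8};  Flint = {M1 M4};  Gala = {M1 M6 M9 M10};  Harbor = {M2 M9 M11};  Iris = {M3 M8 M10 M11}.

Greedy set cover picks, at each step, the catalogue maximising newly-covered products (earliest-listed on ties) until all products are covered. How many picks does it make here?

4

Greedy: pick Atlas (covers 5 new) → pick Comet (covers 4 new) → pick Bravo (covers 1 new) → pick Delta (covers 1 new). Total picks: 4.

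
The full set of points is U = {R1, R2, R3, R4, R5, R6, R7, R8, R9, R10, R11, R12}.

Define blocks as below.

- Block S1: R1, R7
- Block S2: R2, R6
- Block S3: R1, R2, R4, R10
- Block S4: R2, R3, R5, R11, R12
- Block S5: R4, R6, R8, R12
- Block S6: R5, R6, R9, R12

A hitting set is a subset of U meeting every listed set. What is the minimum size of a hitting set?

The 3 points {R2, R7, R12} hit every block.
No choice of 2 points meets every block, so 3 is the minimum.

3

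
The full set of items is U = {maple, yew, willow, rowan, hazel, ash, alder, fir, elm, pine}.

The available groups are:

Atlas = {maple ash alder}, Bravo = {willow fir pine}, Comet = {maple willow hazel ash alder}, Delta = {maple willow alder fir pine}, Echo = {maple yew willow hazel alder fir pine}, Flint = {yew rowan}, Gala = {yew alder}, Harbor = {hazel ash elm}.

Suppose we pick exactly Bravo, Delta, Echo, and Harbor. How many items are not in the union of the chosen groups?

1

Union of Bravo, Delta, Echo, Harbor = {maple, yew, willow, hazel, ash, alder, fir, elm, pine}.
Not covered: rowan — 1 item.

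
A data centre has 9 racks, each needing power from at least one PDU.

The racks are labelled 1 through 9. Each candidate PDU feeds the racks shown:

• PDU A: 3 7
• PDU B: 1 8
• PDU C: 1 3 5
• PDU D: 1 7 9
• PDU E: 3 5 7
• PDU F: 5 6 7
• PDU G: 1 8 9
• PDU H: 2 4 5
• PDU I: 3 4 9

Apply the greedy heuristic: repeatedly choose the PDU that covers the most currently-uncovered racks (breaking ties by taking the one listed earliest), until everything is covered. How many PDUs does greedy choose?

Greedy: pick C (covers 3 new) → pick D (covers 2 new) → pick H (covers 2 new) → pick B (covers 1 new) → pick F (covers 1 new). Total picks: 5.
(The true minimum cover uses only 4 PDUs, so greedy is not optimal here.)

5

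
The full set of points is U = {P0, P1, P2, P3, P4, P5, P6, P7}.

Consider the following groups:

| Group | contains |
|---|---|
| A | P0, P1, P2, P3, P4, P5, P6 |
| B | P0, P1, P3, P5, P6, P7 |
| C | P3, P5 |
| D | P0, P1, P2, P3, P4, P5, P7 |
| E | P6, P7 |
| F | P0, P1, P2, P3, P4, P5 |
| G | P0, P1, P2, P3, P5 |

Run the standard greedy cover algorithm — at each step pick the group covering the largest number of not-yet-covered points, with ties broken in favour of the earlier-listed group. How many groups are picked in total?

Greedy: pick A (covers 7 new) → pick B (covers 1 new). Total picks: 2.

2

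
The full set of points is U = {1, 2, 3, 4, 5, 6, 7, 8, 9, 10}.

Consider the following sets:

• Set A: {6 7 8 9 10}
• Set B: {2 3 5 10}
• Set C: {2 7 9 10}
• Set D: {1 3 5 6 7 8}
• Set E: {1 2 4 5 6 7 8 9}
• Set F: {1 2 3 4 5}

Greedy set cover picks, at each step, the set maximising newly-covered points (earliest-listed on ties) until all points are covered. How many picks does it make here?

2

Greedy: pick E (covers 8 new) → pick B (covers 2 new). Total picks: 2.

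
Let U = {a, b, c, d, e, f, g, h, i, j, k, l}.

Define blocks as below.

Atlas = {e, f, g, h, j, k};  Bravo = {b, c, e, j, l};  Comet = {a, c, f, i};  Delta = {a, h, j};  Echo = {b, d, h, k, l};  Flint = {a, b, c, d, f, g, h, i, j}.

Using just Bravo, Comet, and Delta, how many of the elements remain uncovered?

3

Union of Bravo, Comet, Delta = {a, b, c, e, f, h, i, j, l}.
Not covered: d, g, k — 3 elements.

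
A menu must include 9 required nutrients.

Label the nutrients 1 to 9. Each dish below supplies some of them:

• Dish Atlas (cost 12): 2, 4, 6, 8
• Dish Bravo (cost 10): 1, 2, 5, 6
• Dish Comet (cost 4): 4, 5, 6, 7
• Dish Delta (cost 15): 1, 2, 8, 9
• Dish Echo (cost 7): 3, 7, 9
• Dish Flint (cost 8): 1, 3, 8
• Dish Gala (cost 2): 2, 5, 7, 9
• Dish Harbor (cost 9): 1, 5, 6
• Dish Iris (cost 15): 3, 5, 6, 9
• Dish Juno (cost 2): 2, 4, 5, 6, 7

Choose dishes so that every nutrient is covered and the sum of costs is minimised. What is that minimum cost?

12

Flint, Gala, Juno together cover every nutrient (Flint ∪ Gala ∪ Juno = {1, 2, 3, 4, 5, 6, 7, 8, 9}); total cost 8 + 2 + 2 = 12.
No covering selection has total cost below 12.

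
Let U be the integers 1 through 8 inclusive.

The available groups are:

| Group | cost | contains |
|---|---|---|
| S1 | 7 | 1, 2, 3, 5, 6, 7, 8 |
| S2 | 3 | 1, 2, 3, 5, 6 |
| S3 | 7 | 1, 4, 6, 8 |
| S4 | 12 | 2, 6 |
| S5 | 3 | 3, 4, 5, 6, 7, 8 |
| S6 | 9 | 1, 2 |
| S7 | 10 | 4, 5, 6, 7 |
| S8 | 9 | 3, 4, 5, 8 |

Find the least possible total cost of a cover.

6

S2, S5 together cover every element (S2 ∪ S5 = {1, 2, 3, 4, 5, 6, 7, 8}); total cost 3 + 3 = 6.
No covering selection has total cost below 6.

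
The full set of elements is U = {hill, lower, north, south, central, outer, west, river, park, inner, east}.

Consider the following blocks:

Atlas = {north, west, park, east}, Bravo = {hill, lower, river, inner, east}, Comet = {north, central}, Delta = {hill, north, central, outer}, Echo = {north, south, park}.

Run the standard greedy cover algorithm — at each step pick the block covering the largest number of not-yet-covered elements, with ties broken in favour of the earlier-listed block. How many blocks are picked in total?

4

Greedy: pick Bravo (covers 5 new) → pick Atlas (covers 3 new) → pick Delta (covers 2 new) → pick Echo (covers 1 new). Total picks: 4.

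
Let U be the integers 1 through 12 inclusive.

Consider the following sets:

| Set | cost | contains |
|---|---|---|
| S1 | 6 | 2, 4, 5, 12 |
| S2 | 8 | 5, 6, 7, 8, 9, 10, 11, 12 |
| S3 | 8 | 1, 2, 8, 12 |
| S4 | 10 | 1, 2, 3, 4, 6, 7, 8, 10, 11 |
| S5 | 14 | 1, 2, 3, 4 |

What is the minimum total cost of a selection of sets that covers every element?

S2, S4 together cover every element (S2 ∪ S4 = {1, 2, 3, 4, 5, 6, 7, 8, 9, 10, 11, 12}); total cost 8 + 10 = 18.
No covering selection has total cost below 18.

18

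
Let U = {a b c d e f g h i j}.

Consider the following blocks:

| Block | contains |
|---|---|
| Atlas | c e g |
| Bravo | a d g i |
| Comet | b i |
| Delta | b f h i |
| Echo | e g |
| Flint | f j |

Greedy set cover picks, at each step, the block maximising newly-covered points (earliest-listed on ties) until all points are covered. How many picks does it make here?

4

Greedy: pick Bravo (covers 4 new) → pick Delta (covers 3 new) → pick Atlas (covers 2 new) → pick Flint (covers 1 new). Total picks: 4.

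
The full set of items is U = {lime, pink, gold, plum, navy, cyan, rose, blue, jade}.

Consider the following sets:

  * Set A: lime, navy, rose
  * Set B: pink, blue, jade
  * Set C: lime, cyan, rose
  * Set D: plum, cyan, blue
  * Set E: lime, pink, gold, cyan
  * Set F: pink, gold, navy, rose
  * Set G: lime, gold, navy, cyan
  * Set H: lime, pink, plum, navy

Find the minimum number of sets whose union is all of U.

Take {B, C, E, H}. Their union is {lime, pink, gold, plum, navy, cyan, rose, blue, jade}, which is all 9 items.
No 3 of the 8 sets cover everything (all 56 combinations miss at least one item), so 4 is optimal.

4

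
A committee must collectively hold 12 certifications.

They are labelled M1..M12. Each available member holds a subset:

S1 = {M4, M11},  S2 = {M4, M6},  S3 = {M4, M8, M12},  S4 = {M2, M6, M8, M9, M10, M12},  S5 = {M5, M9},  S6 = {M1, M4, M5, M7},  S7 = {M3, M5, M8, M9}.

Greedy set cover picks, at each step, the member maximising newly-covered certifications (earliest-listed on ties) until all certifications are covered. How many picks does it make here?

4

Greedy: pick S4 (covers 6 new) → pick S6 (covers 4 new) → pick S1 (covers 1 new) → pick S7 (covers 1 new). Total picks: 4.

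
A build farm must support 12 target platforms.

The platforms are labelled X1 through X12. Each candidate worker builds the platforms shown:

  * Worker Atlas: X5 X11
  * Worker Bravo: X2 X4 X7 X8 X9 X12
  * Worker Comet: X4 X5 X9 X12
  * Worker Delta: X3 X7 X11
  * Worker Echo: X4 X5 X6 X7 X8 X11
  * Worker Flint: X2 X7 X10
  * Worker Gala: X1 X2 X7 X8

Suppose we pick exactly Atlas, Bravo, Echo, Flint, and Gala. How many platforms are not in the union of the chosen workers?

Union of Atlas, Bravo, Echo, Flint, Gala = {X1, X2, X4, X5, X6, X7, X8, X9, X10, X11, X12}.
Not covered: X3 — 1 platform.

1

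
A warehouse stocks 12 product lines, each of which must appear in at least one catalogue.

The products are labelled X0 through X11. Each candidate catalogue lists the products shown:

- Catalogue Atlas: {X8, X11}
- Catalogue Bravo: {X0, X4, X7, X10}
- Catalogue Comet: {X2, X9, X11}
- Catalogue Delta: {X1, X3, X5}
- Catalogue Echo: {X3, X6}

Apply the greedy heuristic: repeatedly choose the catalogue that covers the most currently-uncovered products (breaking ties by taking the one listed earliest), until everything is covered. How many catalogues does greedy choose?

5

Greedy: pick Bravo (covers 4 new) → pick Comet (covers 3 new) → pick Delta (covers 3 new) → pick Atlas (covers 1 new) → pick Echo (covers 1 new). Total picks: 5.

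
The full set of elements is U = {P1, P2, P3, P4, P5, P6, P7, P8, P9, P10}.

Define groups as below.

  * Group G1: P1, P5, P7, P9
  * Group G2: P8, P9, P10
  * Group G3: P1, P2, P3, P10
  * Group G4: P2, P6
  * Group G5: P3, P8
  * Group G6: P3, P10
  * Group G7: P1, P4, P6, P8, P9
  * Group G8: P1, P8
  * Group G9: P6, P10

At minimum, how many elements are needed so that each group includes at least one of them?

H = {P3, P5, P6, P8} meets every group (each contains at least one member of H), and |H| = 4.
No choice of 3 elements meets every group, so 4 is the minimum.

4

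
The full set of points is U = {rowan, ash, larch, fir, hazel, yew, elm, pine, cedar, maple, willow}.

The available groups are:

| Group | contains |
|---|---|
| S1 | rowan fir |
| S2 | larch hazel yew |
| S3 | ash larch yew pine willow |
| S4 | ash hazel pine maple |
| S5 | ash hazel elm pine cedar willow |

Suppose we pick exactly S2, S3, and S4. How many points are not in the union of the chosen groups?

Union of S2, S3, S4 = {ash, larch, hazel, yew, pine, maple, willow}.
Not covered: rowan, fir, elm, cedar — 4 points.

4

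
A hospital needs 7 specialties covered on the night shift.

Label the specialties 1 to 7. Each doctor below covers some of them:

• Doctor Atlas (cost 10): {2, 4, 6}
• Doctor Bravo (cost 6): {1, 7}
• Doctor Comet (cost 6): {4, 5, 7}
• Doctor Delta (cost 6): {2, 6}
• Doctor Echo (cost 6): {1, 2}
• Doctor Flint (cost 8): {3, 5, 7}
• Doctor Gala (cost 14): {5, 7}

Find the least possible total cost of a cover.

Atlas, Echo, Flint together cover every specialty (Atlas ∪ Echo ∪ Flint = {1, 2, 3, 4, 5, 6, 7}); total cost 10 + 6 + 8 = 24.
The greedy pick Comet, Delta, Bravo, Flint costs 26; no covering selection beats 24.

24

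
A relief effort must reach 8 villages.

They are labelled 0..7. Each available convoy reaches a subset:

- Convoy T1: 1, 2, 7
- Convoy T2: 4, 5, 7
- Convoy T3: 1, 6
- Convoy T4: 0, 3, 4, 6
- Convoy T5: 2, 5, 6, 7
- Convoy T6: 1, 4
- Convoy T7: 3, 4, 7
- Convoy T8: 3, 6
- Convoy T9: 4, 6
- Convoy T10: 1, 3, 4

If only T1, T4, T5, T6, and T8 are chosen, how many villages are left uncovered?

0

Union of T1, T4, T5, T6, T8 = {0, 1, 2, 3, 4, 5, 6, 7} — that's every village, so 0 are uncovered.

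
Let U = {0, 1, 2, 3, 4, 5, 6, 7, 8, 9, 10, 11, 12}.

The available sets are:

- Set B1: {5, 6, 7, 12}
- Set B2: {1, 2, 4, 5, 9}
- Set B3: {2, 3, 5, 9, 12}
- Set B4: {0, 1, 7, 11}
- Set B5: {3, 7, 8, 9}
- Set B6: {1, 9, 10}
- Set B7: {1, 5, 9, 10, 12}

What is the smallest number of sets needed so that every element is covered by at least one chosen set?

B1, B2, B4, B5, and B6 cover everything between them: the union {0, 1, 2, 3, 4, 5, 6, 7, 8, 9, 10, 11, 12} is all of U.
No 4 of the 7 sets cover everything (all 35 combinations miss at least one element), so 5 is optimal.

5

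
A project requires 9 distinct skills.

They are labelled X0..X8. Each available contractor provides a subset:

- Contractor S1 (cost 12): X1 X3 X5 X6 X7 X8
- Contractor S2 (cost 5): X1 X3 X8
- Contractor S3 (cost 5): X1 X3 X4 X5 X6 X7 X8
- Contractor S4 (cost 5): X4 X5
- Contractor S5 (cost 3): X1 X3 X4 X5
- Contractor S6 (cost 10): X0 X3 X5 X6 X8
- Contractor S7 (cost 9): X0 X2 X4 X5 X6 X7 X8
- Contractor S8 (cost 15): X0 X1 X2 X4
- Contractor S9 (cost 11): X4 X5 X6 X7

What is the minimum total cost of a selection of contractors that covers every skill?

S5, S7 together cover every skill (S5 ∪ S7 = {X0, X1, X2, X3, X4, X5, X6, X7, X8}); total cost 3 + 9 = 12.
The greedy pick S3, S7 costs 14; no covering selection beats 12.

12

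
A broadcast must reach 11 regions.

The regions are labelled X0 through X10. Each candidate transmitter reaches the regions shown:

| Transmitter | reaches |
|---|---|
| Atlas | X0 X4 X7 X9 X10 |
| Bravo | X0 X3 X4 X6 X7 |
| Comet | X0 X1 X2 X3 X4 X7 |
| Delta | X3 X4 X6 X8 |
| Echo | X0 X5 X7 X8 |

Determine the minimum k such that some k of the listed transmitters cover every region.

4

Atlas and Comet and Delta and Echo together: Atlas ∪ Comet ∪ Delta ∪ Echo = {X0, X1, X2, X3, X4, X5, X6, X7, X8, X9, X10} — every region is covered.
Only Comet contains X1, so Comet is forced; the remaining 5 regions need at least 3 more transmitters (each remaining transmitter adds at most 2) — so at least 4 transmitters are needed, and 4 is optimal.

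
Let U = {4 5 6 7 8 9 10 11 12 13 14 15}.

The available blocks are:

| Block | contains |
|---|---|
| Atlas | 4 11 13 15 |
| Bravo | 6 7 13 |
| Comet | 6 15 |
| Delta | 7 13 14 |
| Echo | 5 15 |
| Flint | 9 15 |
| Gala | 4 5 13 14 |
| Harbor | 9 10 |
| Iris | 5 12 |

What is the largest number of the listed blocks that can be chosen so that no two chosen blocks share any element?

Comet, Delta, Harbor, Iris are pairwise disjoint (Comet={6,15}; Delta={7,13,14}; Harbor={9,10}; Iris={5,12}).
Every remaining block overlaps one of these, and no 5 of the listed blocks are pairwise disjoint, so 4 is the maximum.

4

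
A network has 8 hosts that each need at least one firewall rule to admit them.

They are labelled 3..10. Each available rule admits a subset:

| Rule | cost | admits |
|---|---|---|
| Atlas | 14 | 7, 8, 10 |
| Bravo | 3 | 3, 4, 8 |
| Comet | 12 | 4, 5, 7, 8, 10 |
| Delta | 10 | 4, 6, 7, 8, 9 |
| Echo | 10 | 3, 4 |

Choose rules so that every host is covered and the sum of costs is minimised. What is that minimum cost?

Bravo, Comet, Delta together cover every host (Bravo ∪ Comet ∪ Delta = {3, 4, 5, 6, 7, 8, 9, 10}); total cost 3 + 12 + 10 = 25.
No covering selection has total cost below 25.

25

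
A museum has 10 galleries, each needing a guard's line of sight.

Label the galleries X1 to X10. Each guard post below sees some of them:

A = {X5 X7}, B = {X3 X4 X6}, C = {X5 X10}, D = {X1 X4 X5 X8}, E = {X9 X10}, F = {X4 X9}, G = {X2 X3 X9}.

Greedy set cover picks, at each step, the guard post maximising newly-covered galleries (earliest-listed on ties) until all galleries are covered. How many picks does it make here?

5

Greedy: pick D (covers 4 new) → pick G (covers 3 new) → pick A (covers 1 new) → pick B (covers 1 new) → pick C (covers 1 new). Total picks: 5.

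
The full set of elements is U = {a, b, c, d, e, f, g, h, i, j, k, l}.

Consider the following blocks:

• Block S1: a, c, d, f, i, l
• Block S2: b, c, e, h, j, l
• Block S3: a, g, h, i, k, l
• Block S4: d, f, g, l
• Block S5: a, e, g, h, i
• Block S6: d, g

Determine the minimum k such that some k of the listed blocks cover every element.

S2 and S3 and S4 together: S2 ∪ S3 ∪ S4 = {a, b, c, d, e, f, g, h, i, j, k, l} — every element is covered.
Only S2 contains b, so S2 is forced; the remaining 6 elements need at least 2 more blocks (each remaining block adds at most 4) — so at least 3 blocks are needed, and 3 is optimal.

3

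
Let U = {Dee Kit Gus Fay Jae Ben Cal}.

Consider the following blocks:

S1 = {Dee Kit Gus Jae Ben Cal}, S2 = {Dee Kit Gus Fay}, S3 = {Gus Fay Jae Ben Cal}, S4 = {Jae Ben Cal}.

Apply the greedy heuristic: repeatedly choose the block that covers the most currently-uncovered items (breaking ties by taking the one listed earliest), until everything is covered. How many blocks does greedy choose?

2

Greedy: pick S1 (covers 6 new) → pick S2 (covers 1 new). Total picks: 2.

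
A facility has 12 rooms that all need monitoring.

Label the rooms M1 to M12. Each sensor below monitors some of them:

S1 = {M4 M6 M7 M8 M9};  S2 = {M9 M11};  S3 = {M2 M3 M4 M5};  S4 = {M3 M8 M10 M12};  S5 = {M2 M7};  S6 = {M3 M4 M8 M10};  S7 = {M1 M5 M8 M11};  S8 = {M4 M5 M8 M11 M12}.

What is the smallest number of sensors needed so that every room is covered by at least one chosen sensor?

4

S1 and S4 and S5 and S7 together: S1 ∪ S4 ∪ S5 ∪ S7 = {M1, M2, M3, M4, M5, M6, M7, M8, M9, M10, M11, M12} — every room is covered.
Only S1 contains M6, so S1 is forced; the remaining 7 rooms need at least 3 more sensors (each remaining sensor adds at most 3) — so at least 4 sensors are needed, and 4 is optimal.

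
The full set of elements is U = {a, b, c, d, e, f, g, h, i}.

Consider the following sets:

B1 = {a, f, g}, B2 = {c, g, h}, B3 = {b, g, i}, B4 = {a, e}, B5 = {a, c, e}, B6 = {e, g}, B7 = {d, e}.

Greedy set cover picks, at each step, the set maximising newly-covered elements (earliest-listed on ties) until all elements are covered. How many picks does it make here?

4

Greedy: pick B1 (covers 3 new) → pick B2 (covers 2 new) → pick B3 (covers 2 new) → pick B7 (covers 2 new). Total picks: 4.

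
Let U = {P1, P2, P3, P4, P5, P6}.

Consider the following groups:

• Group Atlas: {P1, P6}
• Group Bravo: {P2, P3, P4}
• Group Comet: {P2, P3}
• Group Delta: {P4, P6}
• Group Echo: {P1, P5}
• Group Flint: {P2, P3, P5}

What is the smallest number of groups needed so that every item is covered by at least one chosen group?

Atlas, Delta, and Flint cover everything between them: the union {P1, P2, P3, P4, P5, P6} is all of U.
No 2 of the 6 groups cover everything (all 15 combinations miss at least one item), so 3 is optimal.

3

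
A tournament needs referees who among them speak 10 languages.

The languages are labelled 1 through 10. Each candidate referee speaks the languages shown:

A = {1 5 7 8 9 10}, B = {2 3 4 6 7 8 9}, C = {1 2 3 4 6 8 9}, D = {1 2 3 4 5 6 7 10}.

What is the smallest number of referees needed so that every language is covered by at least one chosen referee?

Take {C, D}. Their union is {1, 2, 3, 4, 5, 6, 7, 8, 9, 10}, which is all 10 languages.
No single referee has all 10 languages (the largest, D, has 8), so 2 is optimal.

2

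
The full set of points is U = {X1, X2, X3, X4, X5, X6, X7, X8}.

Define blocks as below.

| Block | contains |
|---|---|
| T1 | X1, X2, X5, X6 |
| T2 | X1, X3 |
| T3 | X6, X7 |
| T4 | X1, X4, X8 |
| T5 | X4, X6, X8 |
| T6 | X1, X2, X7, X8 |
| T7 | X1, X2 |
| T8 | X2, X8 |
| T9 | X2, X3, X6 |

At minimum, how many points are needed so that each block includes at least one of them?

Take H = {X1, X2, X6}. Each listed block contains at least one of these, so H is a hitting set of size 3.
The blocks T2, T3, T8 are pairwise disjoint, so any hitting set needs a separate point for each — at least 3. Hence 3 is optimal.

3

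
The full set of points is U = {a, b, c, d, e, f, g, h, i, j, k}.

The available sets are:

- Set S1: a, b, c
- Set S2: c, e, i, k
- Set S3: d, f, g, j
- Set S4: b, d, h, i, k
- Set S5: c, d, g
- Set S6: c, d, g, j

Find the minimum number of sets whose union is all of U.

S1 and S2 and S3 and S4 together: S1 ∪ S2 ∪ S3 ∪ S4 = {a, b, c, d, e, f, g, h, i, j, k} — every point is covered.
No 3 of the 6 sets cover everything (all 20 combinations miss at least one point), so 4 is optimal.

4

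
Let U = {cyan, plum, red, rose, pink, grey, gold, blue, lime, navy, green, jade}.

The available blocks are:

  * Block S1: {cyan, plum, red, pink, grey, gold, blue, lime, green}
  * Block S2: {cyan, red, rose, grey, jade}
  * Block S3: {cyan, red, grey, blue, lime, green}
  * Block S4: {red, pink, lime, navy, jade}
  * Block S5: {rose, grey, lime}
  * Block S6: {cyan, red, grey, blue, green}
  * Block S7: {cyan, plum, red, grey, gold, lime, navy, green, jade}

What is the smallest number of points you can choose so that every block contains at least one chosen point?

The 2 points {red, lime} hit every block.
No single point lies in every block, so at least 2 are needed and 2 is optimal.

2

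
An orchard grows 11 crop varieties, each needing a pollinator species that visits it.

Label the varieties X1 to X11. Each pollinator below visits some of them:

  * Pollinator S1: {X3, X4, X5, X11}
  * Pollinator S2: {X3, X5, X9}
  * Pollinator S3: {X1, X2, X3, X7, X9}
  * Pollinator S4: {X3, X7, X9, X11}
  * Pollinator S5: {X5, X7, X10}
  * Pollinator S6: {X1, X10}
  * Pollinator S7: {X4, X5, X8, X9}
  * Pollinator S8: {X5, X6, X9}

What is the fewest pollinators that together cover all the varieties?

Take {S3, S4, S6, S7, S8}. Their union is {X1, X2, X3, X4, X5, X6, X7, X8, X9, X10, X11}, which is all 11 varieties.
No 4 of the 8 pollinators cover everything (all 70 combinations miss at least one variety), so 5 is optimal.

5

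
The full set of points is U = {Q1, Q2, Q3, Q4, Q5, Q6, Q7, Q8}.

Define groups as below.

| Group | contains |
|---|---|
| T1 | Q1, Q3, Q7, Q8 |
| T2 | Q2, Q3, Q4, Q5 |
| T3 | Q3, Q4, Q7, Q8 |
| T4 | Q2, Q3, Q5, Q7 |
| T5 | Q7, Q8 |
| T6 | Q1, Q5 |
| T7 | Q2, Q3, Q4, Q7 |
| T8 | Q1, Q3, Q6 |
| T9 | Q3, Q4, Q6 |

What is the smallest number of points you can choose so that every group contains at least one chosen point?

3

Take H = {Q1, Q3, Q7}. Each listed group contains at least one of these, so H is a hitting set of size 3.
The groups T5, T6, T9 are pairwise disjoint, so any hitting set needs a separate point for each — at least 3. Hence 3 is optimal.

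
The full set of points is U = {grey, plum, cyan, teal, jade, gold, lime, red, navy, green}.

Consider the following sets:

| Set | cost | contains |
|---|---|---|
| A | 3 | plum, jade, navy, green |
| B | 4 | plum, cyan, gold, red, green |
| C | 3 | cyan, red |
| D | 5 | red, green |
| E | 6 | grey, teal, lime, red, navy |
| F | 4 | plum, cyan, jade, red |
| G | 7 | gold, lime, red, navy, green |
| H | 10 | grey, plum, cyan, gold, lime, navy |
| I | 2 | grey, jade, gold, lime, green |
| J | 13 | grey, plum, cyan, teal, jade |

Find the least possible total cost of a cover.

B, E, I together cover every point (B ∪ E ∪ I = {grey, plum, cyan, teal, jade, gold, lime, red, navy, green}); total cost 4 + 6 + 2 = 12.
The greedy pick I, B, A, E costs 15; no covering selection beats 12.

12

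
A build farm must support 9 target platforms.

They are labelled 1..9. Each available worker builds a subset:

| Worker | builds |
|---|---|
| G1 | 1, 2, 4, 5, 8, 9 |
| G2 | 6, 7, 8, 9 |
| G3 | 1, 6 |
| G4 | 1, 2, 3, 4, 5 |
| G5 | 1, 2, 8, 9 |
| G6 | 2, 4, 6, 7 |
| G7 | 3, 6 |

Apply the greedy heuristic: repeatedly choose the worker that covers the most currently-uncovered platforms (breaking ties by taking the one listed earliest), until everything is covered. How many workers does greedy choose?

Greedy: pick G1 (covers 6 new) → pick G2 (covers 2 new) → pick G4 (covers 1 new). Total picks: 3.
(The true minimum cover uses only 2 workers, so greedy is not optimal here.)

3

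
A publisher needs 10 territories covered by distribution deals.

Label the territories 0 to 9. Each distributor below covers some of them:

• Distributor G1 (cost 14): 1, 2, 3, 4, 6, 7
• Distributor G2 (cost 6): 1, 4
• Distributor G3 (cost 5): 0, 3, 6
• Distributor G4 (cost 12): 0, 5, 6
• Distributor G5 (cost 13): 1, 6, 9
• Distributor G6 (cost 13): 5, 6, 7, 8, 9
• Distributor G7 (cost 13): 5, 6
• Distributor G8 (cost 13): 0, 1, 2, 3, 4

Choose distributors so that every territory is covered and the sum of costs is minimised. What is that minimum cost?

G6, G8 together cover every territory (G6 ∪ G8 = {0, 1, 2, 3, 4, 5, 6, 7, 8, 9}); total cost 13 + 13 = 26.
The greedy pick G3, G2, G6, G8 costs 37; no covering selection beats 26.

26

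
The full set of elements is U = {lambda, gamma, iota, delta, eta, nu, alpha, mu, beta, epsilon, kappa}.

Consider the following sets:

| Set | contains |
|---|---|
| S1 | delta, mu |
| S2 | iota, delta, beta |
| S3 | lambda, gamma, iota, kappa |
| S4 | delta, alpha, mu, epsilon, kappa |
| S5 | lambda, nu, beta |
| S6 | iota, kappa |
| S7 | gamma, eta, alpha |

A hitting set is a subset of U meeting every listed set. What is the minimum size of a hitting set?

The 4 elements {iota, delta, nu, alpha} hit every set.
The sets S1, S5, S6, S7 are pairwise disjoint, so any hitting set needs a separate element for each — at least 4. Hence 4 is optimal.

4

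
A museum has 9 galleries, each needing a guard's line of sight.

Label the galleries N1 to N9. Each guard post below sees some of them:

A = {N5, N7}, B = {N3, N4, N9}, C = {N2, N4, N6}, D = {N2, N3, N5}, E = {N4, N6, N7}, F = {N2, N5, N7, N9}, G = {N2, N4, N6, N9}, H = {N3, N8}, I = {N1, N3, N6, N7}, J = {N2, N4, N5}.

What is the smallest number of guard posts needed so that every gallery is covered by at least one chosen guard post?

B and D and H and I together: B ∪ D ∪ H ∪ I = {N1, N2, N3, N4, N5, N6, N7, N8, N9} — every gallery is covered.
No 3 of the 10 guard posts cover everything (all 120 combinations miss at least one gallery), so 4 is optimal.

4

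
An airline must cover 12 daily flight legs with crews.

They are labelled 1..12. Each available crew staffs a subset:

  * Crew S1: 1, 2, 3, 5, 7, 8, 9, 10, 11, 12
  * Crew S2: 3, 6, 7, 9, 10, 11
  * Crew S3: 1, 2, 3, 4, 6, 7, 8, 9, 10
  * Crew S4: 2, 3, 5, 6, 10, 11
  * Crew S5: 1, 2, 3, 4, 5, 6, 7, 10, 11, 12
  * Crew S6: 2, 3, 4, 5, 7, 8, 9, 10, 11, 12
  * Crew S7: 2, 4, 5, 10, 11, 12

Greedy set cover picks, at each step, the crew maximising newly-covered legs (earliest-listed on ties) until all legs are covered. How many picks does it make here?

Greedy: pick S1 (covers 10 new) → pick S3 (covers 2 new). Total picks: 2.

2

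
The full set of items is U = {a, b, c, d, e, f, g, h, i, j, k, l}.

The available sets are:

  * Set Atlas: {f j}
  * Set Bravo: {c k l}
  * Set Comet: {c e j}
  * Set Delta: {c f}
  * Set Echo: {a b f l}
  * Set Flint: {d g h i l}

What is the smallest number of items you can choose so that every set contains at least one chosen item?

T = {c, f, i} meets every set (each contains at least one member of T), and |T| = 3.
No choice of 2 items meets every set, so 3 is the minimum.

3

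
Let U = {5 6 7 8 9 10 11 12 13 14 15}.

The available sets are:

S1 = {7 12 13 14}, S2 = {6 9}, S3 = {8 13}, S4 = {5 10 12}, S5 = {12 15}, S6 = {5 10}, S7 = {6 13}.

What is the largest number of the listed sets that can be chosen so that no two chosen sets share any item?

4

S2, S3, S5, S6 are pairwise disjoint (S2={6,9}; S3={8,13}; S5={12,15}; S6={5,10}).
Every remaining set overlaps one of these, and no 5 of the listed sets are pairwise disjoint, so 4 is the maximum.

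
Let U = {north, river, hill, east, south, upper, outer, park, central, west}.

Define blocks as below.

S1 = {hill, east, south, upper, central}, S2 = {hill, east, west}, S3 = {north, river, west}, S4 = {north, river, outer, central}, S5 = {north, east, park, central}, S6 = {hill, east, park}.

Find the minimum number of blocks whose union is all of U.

Take {S1, S3, S4, S6}. Their union is {north, river, hill, east, south, upper, outer, park, central, west}, which is all 10 items.
No 3 of the 6 blocks cover everything (all 20 combinations miss at least one item), so 4 is optimal.

4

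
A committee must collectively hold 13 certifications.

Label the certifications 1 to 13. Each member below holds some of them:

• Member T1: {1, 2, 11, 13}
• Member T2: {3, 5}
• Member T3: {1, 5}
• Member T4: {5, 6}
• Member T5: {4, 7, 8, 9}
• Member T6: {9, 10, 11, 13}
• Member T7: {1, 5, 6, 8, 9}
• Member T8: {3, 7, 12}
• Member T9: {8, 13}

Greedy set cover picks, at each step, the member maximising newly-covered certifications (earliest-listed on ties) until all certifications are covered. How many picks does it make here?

5

Greedy: pick T7 (covers 5 new) → pick T1 (covers 3 new) → pick T8 (covers 3 new) → pick T5 (covers 1 new) → pick T6 (covers 1 new). Total picks: 5.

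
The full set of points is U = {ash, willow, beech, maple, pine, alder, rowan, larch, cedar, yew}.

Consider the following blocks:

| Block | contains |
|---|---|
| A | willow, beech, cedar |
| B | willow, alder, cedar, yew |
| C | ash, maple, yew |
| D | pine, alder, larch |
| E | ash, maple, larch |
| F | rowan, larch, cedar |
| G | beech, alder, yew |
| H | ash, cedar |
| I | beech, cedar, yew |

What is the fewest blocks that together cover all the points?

A and C and D and F together: A ∪ C ∪ D ∪ F = {ash, willow, beech, maple, pine, alder, rowan, larch, cedar, yew} — every point is covered.
Only D contains pine, so D is forced; the remaining 7 points need at least 3 more blocks (each remaining block adds at most 3) — so at least 4 blocks are needed, and 4 is optimal.

4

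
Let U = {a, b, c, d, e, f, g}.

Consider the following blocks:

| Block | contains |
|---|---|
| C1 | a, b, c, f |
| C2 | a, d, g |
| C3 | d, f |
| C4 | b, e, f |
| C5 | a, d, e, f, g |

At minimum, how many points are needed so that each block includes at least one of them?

2

H = {a, f} meets every block (each contains at least one member of H), and |H| = 2.
The blocks C2, C4 are pairwise disjoint, so any hitting set needs a separate point for each — at least 2. Hence 2 is optimal.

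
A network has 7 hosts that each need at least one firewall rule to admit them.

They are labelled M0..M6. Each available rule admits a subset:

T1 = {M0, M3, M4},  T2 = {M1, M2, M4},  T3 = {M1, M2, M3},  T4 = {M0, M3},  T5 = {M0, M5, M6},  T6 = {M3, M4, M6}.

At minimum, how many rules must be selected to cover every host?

Take {T1, T2, T5}. Their union is {M0, M1, M2, M3, M4, M5, M6}, which is all 7 hosts.
Each rule has at most 3 hosts, and 2·3 = 6 < 7 — so at least 3 rules are needed, and 3 is optimal.

3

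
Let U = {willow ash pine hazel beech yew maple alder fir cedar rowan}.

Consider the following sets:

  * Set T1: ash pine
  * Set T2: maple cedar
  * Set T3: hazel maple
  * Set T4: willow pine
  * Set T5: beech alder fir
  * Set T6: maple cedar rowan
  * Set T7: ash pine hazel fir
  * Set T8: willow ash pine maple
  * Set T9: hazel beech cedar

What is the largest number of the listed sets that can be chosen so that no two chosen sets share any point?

T3, T4, T5 are pairwise disjoint (T3={hazel,maple}; T4={willow,pine}; T5={beech,alder,fir}).
Every remaining set overlaps one of these, and no 4 of the listed sets are pairwise disjoint, so 3 is the maximum.

3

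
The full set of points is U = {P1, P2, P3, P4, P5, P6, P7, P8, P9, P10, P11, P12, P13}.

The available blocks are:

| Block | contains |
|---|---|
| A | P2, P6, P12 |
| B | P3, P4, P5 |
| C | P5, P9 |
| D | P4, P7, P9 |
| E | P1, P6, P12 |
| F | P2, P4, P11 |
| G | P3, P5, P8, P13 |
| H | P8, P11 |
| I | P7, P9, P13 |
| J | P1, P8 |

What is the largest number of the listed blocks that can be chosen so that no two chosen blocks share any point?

4

B, E, H, I are pairwise disjoint (B={P3,P4,P5}; E={P1,P6,P12}; H={P8,P11}; I={P7,P9,P13}).
Every remaining block overlaps one of these, and no 5 of the listed blocks are pairwise disjoint, so 4 is the maximum.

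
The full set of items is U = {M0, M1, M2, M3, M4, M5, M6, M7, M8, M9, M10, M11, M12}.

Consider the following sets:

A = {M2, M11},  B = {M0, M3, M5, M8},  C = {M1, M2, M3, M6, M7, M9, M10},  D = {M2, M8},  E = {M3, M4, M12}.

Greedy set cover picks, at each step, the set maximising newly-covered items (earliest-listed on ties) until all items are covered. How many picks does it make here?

4

Greedy: pick C (covers 7 new) → pick B (covers 3 new) → pick E (covers 2 new) → pick A (covers 1 new). Total picks: 4.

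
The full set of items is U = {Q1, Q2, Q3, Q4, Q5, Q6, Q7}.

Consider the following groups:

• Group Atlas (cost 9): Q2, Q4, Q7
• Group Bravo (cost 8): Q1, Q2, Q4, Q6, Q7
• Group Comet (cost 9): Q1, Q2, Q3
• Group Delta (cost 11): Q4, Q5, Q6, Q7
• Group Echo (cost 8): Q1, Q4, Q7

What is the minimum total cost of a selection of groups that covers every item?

20

Comet, Delta together cover every item (Comet ∪ Delta = {Q1, Q2, Q3, Q4, Q5, Q6, Q7}); total cost 9 + 11 = 20.
The greedy pick Bravo, Comet, Delta costs 28; no covering selection beats 20.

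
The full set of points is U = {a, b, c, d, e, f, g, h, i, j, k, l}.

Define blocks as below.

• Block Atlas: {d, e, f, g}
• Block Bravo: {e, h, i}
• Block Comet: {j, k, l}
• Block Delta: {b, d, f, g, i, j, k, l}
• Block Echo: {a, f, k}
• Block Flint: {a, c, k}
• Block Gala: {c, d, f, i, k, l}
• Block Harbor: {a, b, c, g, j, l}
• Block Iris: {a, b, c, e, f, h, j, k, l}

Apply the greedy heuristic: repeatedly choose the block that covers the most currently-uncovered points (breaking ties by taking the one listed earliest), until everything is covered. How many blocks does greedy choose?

Greedy: pick Iris (covers 9 new) → pick Delta (covers 3 new). Total picks: 2.

2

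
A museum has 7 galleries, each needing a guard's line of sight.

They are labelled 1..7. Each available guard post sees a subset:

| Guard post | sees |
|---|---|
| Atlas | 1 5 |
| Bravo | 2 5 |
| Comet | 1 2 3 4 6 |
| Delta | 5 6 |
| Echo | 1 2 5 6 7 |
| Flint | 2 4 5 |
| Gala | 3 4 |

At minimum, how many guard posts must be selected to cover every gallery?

Comet and Echo together: Comet ∪ Echo = {1, 2, 3, 4, 5, 6, 7} — every gallery is covered.
No single guard post has all 7 galleries (the largest, Comet, has 5), so 2 is optimal.

2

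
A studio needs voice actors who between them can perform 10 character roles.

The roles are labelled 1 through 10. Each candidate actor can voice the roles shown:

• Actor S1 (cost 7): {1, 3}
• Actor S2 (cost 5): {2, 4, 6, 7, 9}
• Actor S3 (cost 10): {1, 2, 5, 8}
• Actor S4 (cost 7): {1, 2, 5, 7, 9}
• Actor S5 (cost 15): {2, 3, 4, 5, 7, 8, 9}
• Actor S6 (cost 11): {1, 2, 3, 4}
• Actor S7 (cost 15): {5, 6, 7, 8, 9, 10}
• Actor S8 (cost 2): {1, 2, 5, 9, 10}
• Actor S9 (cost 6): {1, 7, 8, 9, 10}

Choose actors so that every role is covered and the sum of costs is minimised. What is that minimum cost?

20

S1, S2, S8, S9 together cover every role (S1 ∪ S2 ∪ S8 ∪ S9 = {1, 2, 3, 4, 5, 6, 7, 8, 9, 10}); total cost 7 + 5 + 2 + 6 = 20.
No covering selection has total cost below 20.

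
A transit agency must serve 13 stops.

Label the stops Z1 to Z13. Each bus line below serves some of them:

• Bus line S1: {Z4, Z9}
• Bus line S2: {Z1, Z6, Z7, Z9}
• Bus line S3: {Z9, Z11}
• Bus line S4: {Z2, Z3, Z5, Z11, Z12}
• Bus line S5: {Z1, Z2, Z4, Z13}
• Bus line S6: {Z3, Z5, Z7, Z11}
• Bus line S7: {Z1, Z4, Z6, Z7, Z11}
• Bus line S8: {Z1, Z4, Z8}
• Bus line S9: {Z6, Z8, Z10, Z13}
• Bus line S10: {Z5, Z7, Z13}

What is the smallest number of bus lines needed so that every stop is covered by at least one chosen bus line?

4

Take {S2, S4, S8, S9}. Their union is {Z1, Z2, Z3, Z4, Z5, Z6, Z7, Z8, Z9, Z10, Z11, Z12, Z13}, which is all 13 stops.
No 3 of the 10 bus lines cover everything (all 120 combinations miss at least one stop), so 4 is optimal.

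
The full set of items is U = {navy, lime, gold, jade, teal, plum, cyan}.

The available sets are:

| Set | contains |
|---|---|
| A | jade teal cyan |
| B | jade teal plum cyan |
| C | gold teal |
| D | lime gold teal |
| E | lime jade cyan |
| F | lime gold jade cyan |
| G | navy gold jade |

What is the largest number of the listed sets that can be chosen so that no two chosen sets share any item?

C, E are pairwise disjoint (C={gold,teal}; E={lime,jade,cyan}).
Every remaining set overlaps one of these, and no 3 of the listed sets are pairwise disjoint, so 2 is the maximum.

2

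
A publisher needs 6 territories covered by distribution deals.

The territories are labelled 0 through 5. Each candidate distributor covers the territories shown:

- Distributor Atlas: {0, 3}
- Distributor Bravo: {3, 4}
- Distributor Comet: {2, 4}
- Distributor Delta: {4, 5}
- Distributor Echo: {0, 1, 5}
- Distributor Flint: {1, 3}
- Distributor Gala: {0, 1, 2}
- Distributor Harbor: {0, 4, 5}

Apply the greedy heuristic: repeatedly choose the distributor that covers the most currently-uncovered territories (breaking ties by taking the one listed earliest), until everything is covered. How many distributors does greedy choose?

3

Greedy: pick Echo (covers 3 new) → pick Bravo (covers 2 new) → pick Comet (covers 1 new). Total picks: 3.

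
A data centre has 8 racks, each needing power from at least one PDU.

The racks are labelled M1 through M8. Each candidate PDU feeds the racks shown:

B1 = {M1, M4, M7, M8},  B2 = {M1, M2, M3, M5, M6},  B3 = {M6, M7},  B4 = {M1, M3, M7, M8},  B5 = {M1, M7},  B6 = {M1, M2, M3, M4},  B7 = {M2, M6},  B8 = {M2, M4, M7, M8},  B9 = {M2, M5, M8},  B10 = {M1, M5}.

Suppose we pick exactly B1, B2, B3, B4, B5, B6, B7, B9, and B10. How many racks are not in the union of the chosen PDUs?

Union of B1, B2, B3, B4, B5, B6, B7, B9, B10 = {M1, M2, M3, M4, M5, M6, M7, M8} — that's every rack, so 0 are uncovered.

0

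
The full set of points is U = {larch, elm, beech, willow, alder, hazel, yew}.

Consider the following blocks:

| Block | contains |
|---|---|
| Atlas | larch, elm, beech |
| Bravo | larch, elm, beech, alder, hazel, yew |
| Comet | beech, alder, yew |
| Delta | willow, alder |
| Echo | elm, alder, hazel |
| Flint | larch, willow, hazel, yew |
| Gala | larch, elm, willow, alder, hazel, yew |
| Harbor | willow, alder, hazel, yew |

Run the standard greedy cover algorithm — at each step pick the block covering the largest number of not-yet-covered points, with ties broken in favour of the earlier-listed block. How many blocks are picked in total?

Greedy: pick Bravo (covers 6 new) → pick Delta (covers 1 new). Total picks: 2.

2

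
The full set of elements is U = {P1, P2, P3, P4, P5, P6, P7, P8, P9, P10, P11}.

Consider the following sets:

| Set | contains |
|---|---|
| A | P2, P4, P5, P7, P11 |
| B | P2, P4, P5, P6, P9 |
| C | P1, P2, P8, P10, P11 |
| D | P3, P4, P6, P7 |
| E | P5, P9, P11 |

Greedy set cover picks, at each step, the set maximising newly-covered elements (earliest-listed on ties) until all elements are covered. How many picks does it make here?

Greedy: pick A (covers 5 new) → pick C (covers 3 new) → pick B (covers 2 new) → pick D (covers 1 new). Total picks: 4.
(The true minimum cover uses only 3 sets, so greedy is not optimal here.)

4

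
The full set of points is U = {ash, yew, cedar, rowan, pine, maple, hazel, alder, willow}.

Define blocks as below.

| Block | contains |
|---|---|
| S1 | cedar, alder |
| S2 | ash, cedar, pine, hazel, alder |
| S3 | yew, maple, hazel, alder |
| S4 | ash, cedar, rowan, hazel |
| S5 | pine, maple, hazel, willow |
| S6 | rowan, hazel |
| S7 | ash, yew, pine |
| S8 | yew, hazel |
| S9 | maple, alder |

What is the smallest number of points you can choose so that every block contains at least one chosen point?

3

Take H = {yew, hazel, alder}. Each listed block contains at least one of these, so H is a hitting set of size 3.
The blocks S1, S6, S7 are pairwise disjoint, so any hitting set needs a separate point for each — at least 3. Hence 3 is optimal.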